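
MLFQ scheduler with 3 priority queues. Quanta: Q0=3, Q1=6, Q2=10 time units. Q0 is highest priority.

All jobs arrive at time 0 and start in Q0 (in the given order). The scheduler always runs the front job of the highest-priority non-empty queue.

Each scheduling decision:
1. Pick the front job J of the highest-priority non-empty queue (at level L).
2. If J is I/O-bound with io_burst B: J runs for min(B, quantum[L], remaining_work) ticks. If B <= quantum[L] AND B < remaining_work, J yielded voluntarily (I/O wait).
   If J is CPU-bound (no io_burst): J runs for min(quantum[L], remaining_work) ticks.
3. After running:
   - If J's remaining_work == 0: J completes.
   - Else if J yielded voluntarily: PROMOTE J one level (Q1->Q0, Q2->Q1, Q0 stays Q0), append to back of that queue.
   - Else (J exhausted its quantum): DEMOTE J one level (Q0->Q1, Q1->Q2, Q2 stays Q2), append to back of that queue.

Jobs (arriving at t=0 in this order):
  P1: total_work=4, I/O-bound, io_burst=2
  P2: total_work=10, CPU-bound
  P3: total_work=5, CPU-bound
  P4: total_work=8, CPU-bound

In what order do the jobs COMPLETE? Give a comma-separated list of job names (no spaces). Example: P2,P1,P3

t=0-2: P1@Q0 runs 2, rem=2, I/O yield, promote→Q0. Q0=[P2,P3,P4,P1] Q1=[] Q2=[]
t=2-5: P2@Q0 runs 3, rem=7, quantum used, demote→Q1. Q0=[P3,P4,P1] Q1=[P2] Q2=[]
t=5-8: P3@Q0 runs 3, rem=2, quantum used, demote→Q1. Q0=[P4,P1] Q1=[P2,P3] Q2=[]
t=8-11: P4@Q0 runs 3, rem=5, quantum used, demote→Q1. Q0=[P1] Q1=[P2,P3,P4] Q2=[]
t=11-13: P1@Q0 runs 2, rem=0, completes. Q0=[] Q1=[P2,P3,P4] Q2=[]
t=13-19: P2@Q1 runs 6, rem=1, quantum used, demote→Q2. Q0=[] Q1=[P3,P4] Q2=[P2]
t=19-21: P3@Q1 runs 2, rem=0, completes. Q0=[] Q1=[P4] Q2=[P2]
t=21-26: P4@Q1 runs 5, rem=0, completes. Q0=[] Q1=[] Q2=[P2]
t=26-27: P2@Q2 runs 1, rem=0, completes. Q0=[] Q1=[] Q2=[]

Answer: P1,P3,P4,P2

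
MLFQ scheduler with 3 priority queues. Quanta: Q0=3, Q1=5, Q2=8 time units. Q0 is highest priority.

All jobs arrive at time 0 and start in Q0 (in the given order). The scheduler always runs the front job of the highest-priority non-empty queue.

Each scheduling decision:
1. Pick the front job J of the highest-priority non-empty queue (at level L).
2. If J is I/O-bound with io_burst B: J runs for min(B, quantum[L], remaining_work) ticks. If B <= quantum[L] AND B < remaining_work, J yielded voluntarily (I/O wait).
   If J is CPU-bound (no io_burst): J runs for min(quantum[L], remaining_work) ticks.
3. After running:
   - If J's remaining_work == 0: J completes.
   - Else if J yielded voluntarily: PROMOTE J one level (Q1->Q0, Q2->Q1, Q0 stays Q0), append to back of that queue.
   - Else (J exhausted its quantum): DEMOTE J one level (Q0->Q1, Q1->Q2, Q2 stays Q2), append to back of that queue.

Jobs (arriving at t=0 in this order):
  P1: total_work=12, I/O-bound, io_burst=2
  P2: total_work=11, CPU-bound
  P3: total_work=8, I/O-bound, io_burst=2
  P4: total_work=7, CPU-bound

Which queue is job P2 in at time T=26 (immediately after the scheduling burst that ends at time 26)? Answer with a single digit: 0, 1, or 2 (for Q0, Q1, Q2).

t=0-2: P1@Q0 runs 2, rem=10, I/O yield, promote→Q0. Q0=[P2,P3,P4,P1] Q1=[] Q2=[]
t=2-5: P2@Q0 runs 3, rem=8, quantum used, demote→Q1. Q0=[P3,P4,P1] Q1=[P2] Q2=[]
t=5-7: P3@Q0 runs 2, rem=6, I/O yield, promote→Q0. Q0=[P4,P1,P3] Q1=[P2] Q2=[]
t=7-10: P4@Q0 runs 3, rem=4, quantum used, demote→Q1. Q0=[P1,P3] Q1=[P2,P4] Q2=[]
t=10-12: P1@Q0 runs 2, rem=8, I/O yield, promote→Q0. Q0=[P3,P1] Q1=[P2,P4] Q2=[]
t=12-14: P3@Q0 runs 2, rem=4, I/O yield, promote→Q0. Q0=[P1,P3] Q1=[P2,P4] Q2=[]
t=14-16: P1@Q0 runs 2, rem=6, I/O yield, promote→Q0. Q0=[P3,P1] Q1=[P2,P4] Q2=[]
t=16-18: P3@Q0 runs 2, rem=2, I/O yield, promote→Q0. Q0=[P1,P3] Q1=[P2,P4] Q2=[]
t=18-20: P1@Q0 runs 2, rem=4, I/O yield, promote→Q0. Q0=[P3,P1] Q1=[P2,P4] Q2=[]
t=20-22: P3@Q0 runs 2, rem=0, completes. Q0=[P1] Q1=[P2,P4] Q2=[]
t=22-24: P1@Q0 runs 2, rem=2, I/O yield, promote→Q0. Q0=[P1] Q1=[P2,P4] Q2=[]
t=24-26: P1@Q0 runs 2, rem=0, completes. Q0=[] Q1=[P2,P4] Q2=[]
t=26-31: P2@Q1 runs 5, rem=3, quantum used, demote→Q2. Q0=[] Q1=[P4] Q2=[P2]
t=31-35: P4@Q1 runs 4, rem=0, completes. Q0=[] Q1=[] Q2=[P2]
t=35-38: P2@Q2 runs 3, rem=0, completes. Q0=[] Q1=[] Q2=[]

Answer: 1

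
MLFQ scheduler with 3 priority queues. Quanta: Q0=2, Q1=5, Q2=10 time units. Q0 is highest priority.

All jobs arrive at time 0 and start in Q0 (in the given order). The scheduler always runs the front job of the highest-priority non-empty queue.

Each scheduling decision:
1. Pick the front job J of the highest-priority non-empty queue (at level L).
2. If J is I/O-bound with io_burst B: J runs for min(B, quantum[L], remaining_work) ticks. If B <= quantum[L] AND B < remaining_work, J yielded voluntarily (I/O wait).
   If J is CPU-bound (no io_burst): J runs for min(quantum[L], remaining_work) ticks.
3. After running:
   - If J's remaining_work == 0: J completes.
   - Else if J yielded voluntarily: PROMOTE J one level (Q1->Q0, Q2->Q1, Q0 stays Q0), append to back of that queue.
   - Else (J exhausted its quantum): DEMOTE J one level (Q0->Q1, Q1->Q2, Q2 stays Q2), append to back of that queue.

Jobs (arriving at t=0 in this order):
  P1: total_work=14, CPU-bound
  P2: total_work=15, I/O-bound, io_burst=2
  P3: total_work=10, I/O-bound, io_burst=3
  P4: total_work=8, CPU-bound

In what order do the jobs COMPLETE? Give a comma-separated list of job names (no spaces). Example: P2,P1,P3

Answer: P2,P3,P1,P4

Derivation:
t=0-2: P1@Q0 runs 2, rem=12, quantum used, demote→Q1. Q0=[P2,P3,P4] Q1=[P1] Q2=[]
t=2-4: P2@Q0 runs 2, rem=13, I/O yield, promote→Q0. Q0=[P3,P4,P2] Q1=[P1] Q2=[]
t=4-6: P3@Q0 runs 2, rem=8, quantum used, demote→Q1. Q0=[P4,P2] Q1=[P1,P3] Q2=[]
t=6-8: P4@Q0 runs 2, rem=6, quantum used, demote→Q1. Q0=[P2] Q1=[P1,P3,P4] Q2=[]
t=8-10: P2@Q0 runs 2, rem=11, I/O yield, promote→Q0. Q0=[P2] Q1=[P1,P3,P4] Q2=[]
t=10-12: P2@Q0 runs 2, rem=9, I/O yield, promote→Q0. Q0=[P2] Q1=[P1,P3,P4] Q2=[]
t=12-14: P2@Q0 runs 2, rem=7, I/O yield, promote→Q0. Q0=[P2] Q1=[P1,P3,P4] Q2=[]
t=14-16: P2@Q0 runs 2, rem=5, I/O yield, promote→Q0. Q0=[P2] Q1=[P1,P3,P4] Q2=[]
t=16-18: P2@Q0 runs 2, rem=3, I/O yield, promote→Q0. Q0=[P2] Q1=[P1,P3,P4] Q2=[]
t=18-20: P2@Q0 runs 2, rem=1, I/O yield, promote→Q0. Q0=[P2] Q1=[P1,P3,P4] Q2=[]
t=20-21: P2@Q0 runs 1, rem=0, completes. Q0=[] Q1=[P1,P3,P4] Q2=[]
t=21-26: P1@Q1 runs 5, rem=7, quantum used, demote→Q2. Q0=[] Q1=[P3,P4] Q2=[P1]
t=26-29: P3@Q1 runs 3, rem=5, I/O yield, promote→Q0. Q0=[P3] Q1=[P4] Q2=[P1]
t=29-31: P3@Q0 runs 2, rem=3, quantum used, demote→Q1. Q0=[] Q1=[P4,P3] Q2=[P1]
t=31-36: P4@Q1 runs 5, rem=1, quantum used, demote→Q2. Q0=[] Q1=[P3] Q2=[P1,P4]
t=36-39: P3@Q1 runs 3, rem=0, completes. Q0=[] Q1=[] Q2=[P1,P4]
t=39-46: P1@Q2 runs 7, rem=0, completes. Q0=[] Q1=[] Q2=[P4]
t=46-47: P4@Q2 runs 1, rem=0, completes. Q0=[] Q1=[] Q2=[]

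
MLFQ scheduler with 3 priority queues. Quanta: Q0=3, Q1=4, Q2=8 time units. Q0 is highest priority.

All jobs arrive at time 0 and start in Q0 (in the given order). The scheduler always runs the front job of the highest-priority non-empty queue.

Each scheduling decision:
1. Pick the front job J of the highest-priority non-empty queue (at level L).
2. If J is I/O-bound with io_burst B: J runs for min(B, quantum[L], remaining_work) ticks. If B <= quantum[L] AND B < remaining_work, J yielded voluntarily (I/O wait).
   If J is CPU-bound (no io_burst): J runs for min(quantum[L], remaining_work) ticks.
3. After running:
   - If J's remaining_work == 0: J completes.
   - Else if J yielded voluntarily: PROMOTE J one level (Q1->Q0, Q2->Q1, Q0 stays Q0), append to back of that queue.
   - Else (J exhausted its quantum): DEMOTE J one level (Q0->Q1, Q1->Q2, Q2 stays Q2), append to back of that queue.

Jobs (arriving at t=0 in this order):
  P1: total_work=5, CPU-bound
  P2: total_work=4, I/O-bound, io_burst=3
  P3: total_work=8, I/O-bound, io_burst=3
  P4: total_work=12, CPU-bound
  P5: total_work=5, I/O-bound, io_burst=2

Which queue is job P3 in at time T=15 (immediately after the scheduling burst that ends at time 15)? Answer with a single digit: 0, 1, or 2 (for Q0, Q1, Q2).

Answer: 0

Derivation:
t=0-3: P1@Q0 runs 3, rem=2, quantum used, demote→Q1. Q0=[P2,P3,P4,P5] Q1=[P1] Q2=[]
t=3-6: P2@Q0 runs 3, rem=1, I/O yield, promote→Q0. Q0=[P3,P4,P5,P2] Q1=[P1] Q2=[]
t=6-9: P3@Q0 runs 3, rem=5, I/O yield, promote→Q0. Q0=[P4,P5,P2,P3] Q1=[P1] Q2=[]
t=9-12: P4@Q0 runs 3, rem=9, quantum used, demote→Q1. Q0=[P5,P2,P3] Q1=[P1,P4] Q2=[]
t=12-14: P5@Q0 runs 2, rem=3, I/O yield, promote→Q0. Q0=[P2,P3,P5] Q1=[P1,P4] Q2=[]
t=14-15: P2@Q0 runs 1, rem=0, completes. Q0=[P3,P5] Q1=[P1,P4] Q2=[]
t=15-18: P3@Q0 runs 3, rem=2, I/O yield, promote→Q0. Q0=[P5,P3] Q1=[P1,P4] Q2=[]
t=18-20: P5@Q0 runs 2, rem=1, I/O yield, promote→Q0. Q0=[P3,P5] Q1=[P1,P4] Q2=[]
t=20-22: P3@Q0 runs 2, rem=0, completes. Q0=[P5] Q1=[P1,P4] Q2=[]
t=22-23: P5@Q0 runs 1, rem=0, completes. Q0=[] Q1=[P1,P4] Q2=[]
t=23-25: P1@Q1 runs 2, rem=0, completes. Q0=[] Q1=[P4] Q2=[]
t=25-29: P4@Q1 runs 4, rem=5, quantum used, demote→Q2. Q0=[] Q1=[] Q2=[P4]
t=29-34: P4@Q2 runs 5, rem=0, completes. Q0=[] Q1=[] Q2=[]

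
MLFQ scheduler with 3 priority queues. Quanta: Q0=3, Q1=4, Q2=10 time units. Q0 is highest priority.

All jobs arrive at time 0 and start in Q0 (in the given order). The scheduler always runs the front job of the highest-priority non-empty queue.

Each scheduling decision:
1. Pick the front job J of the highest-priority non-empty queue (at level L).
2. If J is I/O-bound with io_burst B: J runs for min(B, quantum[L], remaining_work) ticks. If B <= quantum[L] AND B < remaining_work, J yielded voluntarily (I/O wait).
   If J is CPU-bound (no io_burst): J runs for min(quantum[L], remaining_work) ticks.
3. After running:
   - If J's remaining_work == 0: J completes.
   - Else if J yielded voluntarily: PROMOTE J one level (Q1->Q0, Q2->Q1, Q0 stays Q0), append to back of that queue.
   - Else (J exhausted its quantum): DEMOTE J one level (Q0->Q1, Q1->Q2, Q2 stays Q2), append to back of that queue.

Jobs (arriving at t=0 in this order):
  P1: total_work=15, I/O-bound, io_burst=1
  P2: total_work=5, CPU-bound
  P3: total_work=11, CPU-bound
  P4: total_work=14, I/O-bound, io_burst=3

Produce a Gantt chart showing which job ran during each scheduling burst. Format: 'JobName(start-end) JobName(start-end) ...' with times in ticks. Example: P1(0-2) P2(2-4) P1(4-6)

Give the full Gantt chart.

t=0-1: P1@Q0 runs 1, rem=14, I/O yield, promote→Q0. Q0=[P2,P3,P4,P1] Q1=[] Q2=[]
t=1-4: P2@Q0 runs 3, rem=2, quantum used, demote→Q1. Q0=[P3,P4,P1] Q1=[P2] Q2=[]
t=4-7: P3@Q0 runs 3, rem=8, quantum used, demote→Q1. Q0=[P4,P1] Q1=[P2,P3] Q2=[]
t=7-10: P4@Q0 runs 3, rem=11, I/O yield, promote→Q0. Q0=[P1,P4] Q1=[P2,P3] Q2=[]
t=10-11: P1@Q0 runs 1, rem=13, I/O yield, promote→Q0. Q0=[P4,P1] Q1=[P2,P3] Q2=[]
t=11-14: P4@Q0 runs 3, rem=8, I/O yield, promote→Q0. Q0=[P1,P4] Q1=[P2,P3] Q2=[]
t=14-15: P1@Q0 runs 1, rem=12, I/O yield, promote→Q0. Q0=[P4,P1] Q1=[P2,P3] Q2=[]
t=15-18: P4@Q0 runs 3, rem=5, I/O yield, promote→Q0. Q0=[P1,P4] Q1=[P2,P3] Q2=[]
t=18-19: P1@Q0 runs 1, rem=11, I/O yield, promote→Q0. Q0=[P4,P1] Q1=[P2,P3] Q2=[]
t=19-22: P4@Q0 runs 3, rem=2, I/O yield, promote→Q0. Q0=[P1,P4] Q1=[P2,P3] Q2=[]
t=22-23: P1@Q0 runs 1, rem=10, I/O yield, promote→Q0. Q0=[P4,P1] Q1=[P2,P3] Q2=[]
t=23-25: P4@Q0 runs 2, rem=0, completes. Q0=[P1] Q1=[P2,P3] Q2=[]
t=25-26: P1@Q0 runs 1, rem=9, I/O yield, promote→Q0. Q0=[P1] Q1=[P2,P3] Q2=[]
t=26-27: P1@Q0 runs 1, rem=8, I/O yield, promote→Q0. Q0=[P1] Q1=[P2,P3] Q2=[]
t=27-28: P1@Q0 runs 1, rem=7, I/O yield, promote→Q0. Q0=[P1] Q1=[P2,P3] Q2=[]
t=28-29: P1@Q0 runs 1, rem=6, I/O yield, promote→Q0. Q0=[P1] Q1=[P2,P3] Q2=[]
t=29-30: P1@Q0 runs 1, rem=5, I/O yield, promote→Q0. Q0=[P1] Q1=[P2,P3] Q2=[]
t=30-31: P1@Q0 runs 1, rem=4, I/O yield, promote→Q0. Q0=[P1] Q1=[P2,P3] Q2=[]
t=31-32: P1@Q0 runs 1, rem=3, I/O yield, promote→Q0. Q0=[P1] Q1=[P2,P3] Q2=[]
t=32-33: P1@Q0 runs 1, rem=2, I/O yield, promote→Q0. Q0=[P1] Q1=[P2,P3] Q2=[]
t=33-34: P1@Q0 runs 1, rem=1, I/O yield, promote→Q0. Q0=[P1] Q1=[P2,P3] Q2=[]
t=34-35: P1@Q0 runs 1, rem=0, completes. Q0=[] Q1=[P2,P3] Q2=[]
t=35-37: P2@Q1 runs 2, rem=0, completes. Q0=[] Q1=[P3] Q2=[]
t=37-41: P3@Q1 runs 4, rem=4, quantum used, demote→Q2. Q0=[] Q1=[] Q2=[P3]
t=41-45: P3@Q2 runs 4, rem=0, completes. Q0=[] Q1=[] Q2=[]

Answer: P1(0-1) P2(1-4) P3(4-7) P4(7-10) P1(10-11) P4(11-14) P1(14-15) P4(15-18) P1(18-19) P4(19-22) P1(22-23) P4(23-25) P1(25-26) P1(26-27) P1(27-28) P1(28-29) P1(29-30) P1(30-31) P1(31-32) P1(32-33) P1(33-34) P1(34-35) P2(35-37) P3(37-41) P3(41-45)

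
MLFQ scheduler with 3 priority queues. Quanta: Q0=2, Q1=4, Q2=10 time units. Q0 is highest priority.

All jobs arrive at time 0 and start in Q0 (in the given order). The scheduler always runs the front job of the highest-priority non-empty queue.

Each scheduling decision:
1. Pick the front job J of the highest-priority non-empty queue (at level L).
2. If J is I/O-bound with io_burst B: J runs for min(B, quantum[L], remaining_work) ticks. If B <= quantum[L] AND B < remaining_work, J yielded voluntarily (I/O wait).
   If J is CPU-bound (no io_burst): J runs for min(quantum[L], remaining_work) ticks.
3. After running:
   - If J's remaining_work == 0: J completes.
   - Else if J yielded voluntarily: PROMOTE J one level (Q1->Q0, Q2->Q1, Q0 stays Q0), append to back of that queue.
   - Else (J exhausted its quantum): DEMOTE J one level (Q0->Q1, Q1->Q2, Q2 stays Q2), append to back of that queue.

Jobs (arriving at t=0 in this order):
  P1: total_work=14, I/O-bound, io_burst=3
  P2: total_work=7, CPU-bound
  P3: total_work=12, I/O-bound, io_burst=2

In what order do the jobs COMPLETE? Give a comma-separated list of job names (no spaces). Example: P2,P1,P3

Answer: P3,P1,P2

Derivation:
t=0-2: P1@Q0 runs 2, rem=12, quantum used, demote→Q1. Q0=[P2,P3] Q1=[P1] Q2=[]
t=2-4: P2@Q0 runs 2, rem=5, quantum used, demote→Q1. Q0=[P3] Q1=[P1,P2] Q2=[]
t=4-6: P3@Q0 runs 2, rem=10, I/O yield, promote→Q0. Q0=[P3] Q1=[P1,P2] Q2=[]
t=6-8: P3@Q0 runs 2, rem=8, I/O yield, promote→Q0. Q0=[P3] Q1=[P1,P2] Q2=[]
t=8-10: P3@Q0 runs 2, rem=6, I/O yield, promote→Q0. Q0=[P3] Q1=[P1,P2] Q2=[]
t=10-12: P3@Q0 runs 2, rem=4, I/O yield, promote→Q0. Q0=[P3] Q1=[P1,P2] Q2=[]
t=12-14: P3@Q0 runs 2, rem=2, I/O yield, promote→Q0. Q0=[P3] Q1=[P1,P2] Q2=[]
t=14-16: P3@Q0 runs 2, rem=0, completes. Q0=[] Q1=[P1,P2] Q2=[]
t=16-19: P1@Q1 runs 3, rem=9, I/O yield, promote→Q0. Q0=[P1] Q1=[P2] Q2=[]
t=19-21: P1@Q0 runs 2, rem=7, quantum used, demote→Q1. Q0=[] Q1=[P2,P1] Q2=[]
t=21-25: P2@Q1 runs 4, rem=1, quantum used, demote→Q2. Q0=[] Q1=[P1] Q2=[P2]
t=25-28: P1@Q1 runs 3, rem=4, I/O yield, promote→Q0. Q0=[P1] Q1=[] Q2=[P2]
t=28-30: P1@Q0 runs 2, rem=2, quantum used, demote→Q1. Q0=[] Q1=[P1] Q2=[P2]
t=30-32: P1@Q1 runs 2, rem=0, completes. Q0=[] Q1=[] Q2=[P2]
t=32-33: P2@Q2 runs 1, rem=0, completes. Q0=[] Q1=[] Q2=[]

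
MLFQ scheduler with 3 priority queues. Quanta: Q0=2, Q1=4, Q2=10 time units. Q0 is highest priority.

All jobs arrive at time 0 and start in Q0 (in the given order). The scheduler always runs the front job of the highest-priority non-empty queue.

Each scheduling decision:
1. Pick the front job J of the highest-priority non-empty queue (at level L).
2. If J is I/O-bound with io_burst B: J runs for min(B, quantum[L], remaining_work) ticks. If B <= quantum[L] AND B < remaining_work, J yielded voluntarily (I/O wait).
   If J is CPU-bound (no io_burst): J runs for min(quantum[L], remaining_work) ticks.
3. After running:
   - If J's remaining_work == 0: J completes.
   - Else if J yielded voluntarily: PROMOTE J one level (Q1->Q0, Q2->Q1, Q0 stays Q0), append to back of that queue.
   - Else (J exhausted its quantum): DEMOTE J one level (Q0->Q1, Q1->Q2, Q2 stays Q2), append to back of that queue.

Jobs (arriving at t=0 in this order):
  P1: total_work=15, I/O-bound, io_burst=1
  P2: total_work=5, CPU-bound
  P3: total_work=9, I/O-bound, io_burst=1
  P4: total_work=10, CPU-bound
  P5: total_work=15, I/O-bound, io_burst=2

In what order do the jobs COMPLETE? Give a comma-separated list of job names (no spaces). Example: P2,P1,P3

Answer: P5,P3,P1,P2,P4

Derivation:
t=0-1: P1@Q0 runs 1, rem=14, I/O yield, promote→Q0. Q0=[P2,P3,P4,P5,P1] Q1=[] Q2=[]
t=1-3: P2@Q0 runs 2, rem=3, quantum used, demote→Q1. Q0=[P3,P4,P5,P1] Q1=[P2] Q2=[]
t=3-4: P3@Q0 runs 1, rem=8, I/O yield, promote→Q0. Q0=[P4,P5,P1,P3] Q1=[P2] Q2=[]
t=4-6: P4@Q0 runs 2, rem=8, quantum used, demote→Q1. Q0=[P5,P1,P3] Q1=[P2,P4] Q2=[]
t=6-8: P5@Q0 runs 2, rem=13, I/O yield, promote→Q0. Q0=[P1,P3,P5] Q1=[P2,P4] Q2=[]
t=8-9: P1@Q0 runs 1, rem=13, I/O yield, promote→Q0. Q0=[P3,P5,P1] Q1=[P2,P4] Q2=[]
t=9-10: P3@Q0 runs 1, rem=7, I/O yield, promote→Q0. Q0=[P5,P1,P3] Q1=[P2,P4] Q2=[]
t=10-12: P5@Q0 runs 2, rem=11, I/O yield, promote→Q0. Q0=[P1,P3,P5] Q1=[P2,P4] Q2=[]
t=12-13: P1@Q0 runs 1, rem=12, I/O yield, promote→Q0. Q0=[P3,P5,P1] Q1=[P2,P4] Q2=[]
t=13-14: P3@Q0 runs 1, rem=6, I/O yield, promote→Q0. Q0=[P5,P1,P3] Q1=[P2,P4] Q2=[]
t=14-16: P5@Q0 runs 2, rem=9, I/O yield, promote→Q0. Q0=[P1,P3,P5] Q1=[P2,P4] Q2=[]
t=16-17: P1@Q0 runs 1, rem=11, I/O yield, promote→Q0. Q0=[P3,P5,P1] Q1=[P2,P4] Q2=[]
t=17-18: P3@Q0 runs 1, rem=5, I/O yield, promote→Q0. Q0=[P5,P1,P3] Q1=[P2,P4] Q2=[]
t=18-20: P5@Q0 runs 2, rem=7, I/O yield, promote→Q0. Q0=[P1,P3,P5] Q1=[P2,P4] Q2=[]
t=20-21: P1@Q0 runs 1, rem=10, I/O yield, promote→Q0. Q0=[P3,P5,P1] Q1=[P2,P4] Q2=[]
t=21-22: P3@Q0 runs 1, rem=4, I/O yield, promote→Q0. Q0=[P5,P1,P3] Q1=[P2,P4] Q2=[]
t=22-24: P5@Q0 runs 2, rem=5, I/O yield, promote→Q0. Q0=[P1,P3,P5] Q1=[P2,P4] Q2=[]
t=24-25: P1@Q0 runs 1, rem=9, I/O yield, promote→Q0. Q0=[P3,P5,P1] Q1=[P2,P4] Q2=[]
t=25-26: P3@Q0 runs 1, rem=3, I/O yield, promote→Q0. Q0=[P5,P1,P3] Q1=[P2,P4] Q2=[]
t=26-28: P5@Q0 runs 2, rem=3, I/O yield, promote→Q0. Q0=[P1,P3,P5] Q1=[P2,P4] Q2=[]
t=28-29: P1@Q0 runs 1, rem=8, I/O yield, promote→Q0. Q0=[P3,P5,P1] Q1=[P2,P4] Q2=[]
t=29-30: P3@Q0 runs 1, rem=2, I/O yield, promote→Q0. Q0=[P5,P1,P3] Q1=[P2,P4] Q2=[]
t=30-32: P5@Q0 runs 2, rem=1, I/O yield, promote→Q0. Q0=[P1,P3,P5] Q1=[P2,P4] Q2=[]
t=32-33: P1@Q0 runs 1, rem=7, I/O yield, promote→Q0. Q0=[P3,P5,P1] Q1=[P2,P4] Q2=[]
t=33-34: P3@Q0 runs 1, rem=1, I/O yield, promote→Q0. Q0=[P5,P1,P3] Q1=[P2,P4] Q2=[]
t=34-35: P5@Q0 runs 1, rem=0, completes. Q0=[P1,P3] Q1=[P2,P4] Q2=[]
t=35-36: P1@Q0 runs 1, rem=6, I/O yield, promote→Q0. Q0=[P3,P1] Q1=[P2,P4] Q2=[]
t=36-37: P3@Q0 runs 1, rem=0, completes. Q0=[P1] Q1=[P2,P4] Q2=[]
t=37-38: P1@Q0 runs 1, rem=5, I/O yield, promote→Q0. Q0=[P1] Q1=[P2,P4] Q2=[]
t=38-39: P1@Q0 runs 1, rem=4, I/O yield, promote→Q0. Q0=[P1] Q1=[P2,P4] Q2=[]
t=39-40: P1@Q0 runs 1, rem=3, I/O yield, promote→Q0. Q0=[P1] Q1=[P2,P4] Q2=[]
t=40-41: P1@Q0 runs 1, rem=2, I/O yield, promote→Q0. Q0=[P1] Q1=[P2,P4] Q2=[]
t=41-42: P1@Q0 runs 1, rem=1, I/O yield, promote→Q0. Q0=[P1] Q1=[P2,P4] Q2=[]
t=42-43: P1@Q0 runs 1, rem=0, completes. Q0=[] Q1=[P2,P4] Q2=[]
t=43-46: P2@Q1 runs 3, rem=0, completes. Q0=[] Q1=[P4] Q2=[]
t=46-50: P4@Q1 runs 4, rem=4, quantum used, demote→Q2. Q0=[] Q1=[] Q2=[P4]
t=50-54: P4@Q2 runs 4, rem=0, completes. Q0=[] Q1=[] Q2=[]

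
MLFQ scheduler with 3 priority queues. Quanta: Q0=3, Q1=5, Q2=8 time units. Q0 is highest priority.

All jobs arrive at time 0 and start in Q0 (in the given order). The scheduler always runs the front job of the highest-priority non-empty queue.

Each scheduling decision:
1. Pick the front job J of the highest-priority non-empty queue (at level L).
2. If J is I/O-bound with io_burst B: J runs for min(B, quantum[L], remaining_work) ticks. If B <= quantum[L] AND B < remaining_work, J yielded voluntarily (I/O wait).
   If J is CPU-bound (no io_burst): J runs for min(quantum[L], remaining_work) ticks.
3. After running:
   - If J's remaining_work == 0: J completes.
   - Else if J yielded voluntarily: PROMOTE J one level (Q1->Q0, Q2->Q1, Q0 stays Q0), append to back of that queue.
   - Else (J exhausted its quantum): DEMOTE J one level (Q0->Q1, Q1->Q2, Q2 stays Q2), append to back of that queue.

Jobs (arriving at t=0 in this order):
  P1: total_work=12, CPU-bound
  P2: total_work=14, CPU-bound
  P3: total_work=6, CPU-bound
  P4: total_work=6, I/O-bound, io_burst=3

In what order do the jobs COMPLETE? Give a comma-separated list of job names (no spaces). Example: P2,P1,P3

Answer: P4,P3,P1,P2

Derivation:
t=0-3: P1@Q0 runs 3, rem=9, quantum used, demote→Q1. Q0=[P2,P3,P4] Q1=[P1] Q2=[]
t=3-6: P2@Q0 runs 3, rem=11, quantum used, demote→Q1. Q0=[P3,P4] Q1=[P1,P2] Q2=[]
t=6-9: P3@Q0 runs 3, rem=3, quantum used, demote→Q1. Q0=[P4] Q1=[P1,P2,P3] Q2=[]
t=9-12: P4@Q0 runs 3, rem=3, I/O yield, promote→Q0. Q0=[P4] Q1=[P1,P2,P3] Q2=[]
t=12-15: P4@Q0 runs 3, rem=0, completes. Q0=[] Q1=[P1,P2,P3] Q2=[]
t=15-20: P1@Q1 runs 5, rem=4, quantum used, demote→Q2. Q0=[] Q1=[P2,P3] Q2=[P1]
t=20-25: P2@Q1 runs 5, rem=6, quantum used, demote→Q2. Q0=[] Q1=[P3] Q2=[P1,P2]
t=25-28: P3@Q1 runs 3, rem=0, completes. Q0=[] Q1=[] Q2=[P1,P2]
t=28-32: P1@Q2 runs 4, rem=0, completes. Q0=[] Q1=[] Q2=[P2]
t=32-38: P2@Q2 runs 6, rem=0, completes. Q0=[] Q1=[] Q2=[]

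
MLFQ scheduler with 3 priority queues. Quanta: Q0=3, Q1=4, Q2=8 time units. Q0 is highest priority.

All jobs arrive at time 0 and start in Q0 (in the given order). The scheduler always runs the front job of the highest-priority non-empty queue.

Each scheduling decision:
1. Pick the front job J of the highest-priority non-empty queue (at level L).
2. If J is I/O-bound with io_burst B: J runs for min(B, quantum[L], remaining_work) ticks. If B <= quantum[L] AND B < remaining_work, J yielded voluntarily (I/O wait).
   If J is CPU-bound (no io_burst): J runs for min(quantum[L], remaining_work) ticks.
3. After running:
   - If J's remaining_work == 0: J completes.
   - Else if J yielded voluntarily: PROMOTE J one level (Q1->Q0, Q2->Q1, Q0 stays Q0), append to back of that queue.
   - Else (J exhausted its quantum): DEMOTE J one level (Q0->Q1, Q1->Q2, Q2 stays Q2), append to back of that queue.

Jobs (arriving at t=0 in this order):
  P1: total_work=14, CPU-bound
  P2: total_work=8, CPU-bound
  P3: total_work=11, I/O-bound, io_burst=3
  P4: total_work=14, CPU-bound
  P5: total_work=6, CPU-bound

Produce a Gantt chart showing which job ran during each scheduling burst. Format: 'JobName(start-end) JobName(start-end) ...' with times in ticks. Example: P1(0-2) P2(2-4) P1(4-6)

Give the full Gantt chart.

Answer: P1(0-3) P2(3-6) P3(6-9) P4(9-12) P5(12-15) P3(15-18) P3(18-21) P3(21-23) P1(23-27) P2(27-31) P4(31-35) P5(35-38) P1(38-45) P2(45-46) P4(46-53)

Derivation:
t=0-3: P1@Q0 runs 3, rem=11, quantum used, demote→Q1. Q0=[P2,P3,P4,P5] Q1=[P1] Q2=[]
t=3-6: P2@Q0 runs 3, rem=5, quantum used, demote→Q1. Q0=[P3,P4,P5] Q1=[P1,P2] Q2=[]
t=6-9: P3@Q0 runs 3, rem=8, I/O yield, promote→Q0. Q0=[P4,P5,P3] Q1=[P1,P2] Q2=[]
t=9-12: P4@Q0 runs 3, rem=11, quantum used, demote→Q1. Q0=[P5,P3] Q1=[P1,P2,P4] Q2=[]
t=12-15: P5@Q0 runs 3, rem=3, quantum used, demote→Q1. Q0=[P3] Q1=[P1,P2,P4,P5] Q2=[]
t=15-18: P3@Q0 runs 3, rem=5, I/O yield, promote→Q0. Q0=[P3] Q1=[P1,P2,P4,P5] Q2=[]
t=18-21: P3@Q0 runs 3, rem=2, I/O yield, promote→Q0. Q0=[P3] Q1=[P1,P2,P4,P5] Q2=[]
t=21-23: P3@Q0 runs 2, rem=0, completes. Q0=[] Q1=[P1,P2,P4,P5] Q2=[]
t=23-27: P1@Q1 runs 4, rem=7, quantum used, demote→Q2. Q0=[] Q1=[P2,P4,P5] Q2=[P1]
t=27-31: P2@Q1 runs 4, rem=1, quantum used, demote→Q2. Q0=[] Q1=[P4,P5] Q2=[P1,P2]
t=31-35: P4@Q1 runs 4, rem=7, quantum used, demote→Q2. Q0=[] Q1=[P5] Q2=[P1,P2,P4]
t=35-38: P5@Q1 runs 3, rem=0, completes. Q0=[] Q1=[] Q2=[P1,P2,P4]
t=38-45: P1@Q2 runs 7, rem=0, completes. Q0=[] Q1=[] Q2=[P2,P4]
t=45-46: P2@Q2 runs 1, rem=0, completes. Q0=[] Q1=[] Q2=[P4]
t=46-53: P4@Q2 runs 7, rem=0, completes. Q0=[] Q1=[] Q2=[]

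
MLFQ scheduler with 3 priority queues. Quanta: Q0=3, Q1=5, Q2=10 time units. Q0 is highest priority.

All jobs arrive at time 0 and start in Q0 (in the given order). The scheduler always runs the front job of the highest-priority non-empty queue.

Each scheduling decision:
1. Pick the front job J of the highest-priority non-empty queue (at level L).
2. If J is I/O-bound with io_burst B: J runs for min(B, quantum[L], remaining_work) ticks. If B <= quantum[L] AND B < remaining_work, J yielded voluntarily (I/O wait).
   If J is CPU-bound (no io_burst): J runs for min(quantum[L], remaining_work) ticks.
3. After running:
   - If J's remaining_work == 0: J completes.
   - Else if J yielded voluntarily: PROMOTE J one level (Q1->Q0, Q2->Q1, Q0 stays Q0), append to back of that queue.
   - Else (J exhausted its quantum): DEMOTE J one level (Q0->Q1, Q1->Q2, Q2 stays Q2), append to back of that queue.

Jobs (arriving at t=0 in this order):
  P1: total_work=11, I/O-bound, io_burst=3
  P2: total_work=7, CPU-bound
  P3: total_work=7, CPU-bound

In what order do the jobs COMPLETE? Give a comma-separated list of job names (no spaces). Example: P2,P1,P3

t=0-3: P1@Q0 runs 3, rem=8, I/O yield, promote→Q0. Q0=[P2,P3,P1] Q1=[] Q2=[]
t=3-6: P2@Q0 runs 3, rem=4, quantum used, demote→Q1. Q0=[P3,P1] Q1=[P2] Q2=[]
t=6-9: P3@Q0 runs 3, rem=4, quantum used, demote→Q1. Q0=[P1] Q1=[P2,P3] Q2=[]
t=9-12: P1@Q0 runs 3, rem=5, I/O yield, promote→Q0. Q0=[P1] Q1=[P2,P3] Q2=[]
t=12-15: P1@Q0 runs 3, rem=2, I/O yield, promote→Q0. Q0=[P1] Q1=[P2,P3] Q2=[]
t=15-17: P1@Q0 runs 2, rem=0, completes. Q0=[] Q1=[P2,P3] Q2=[]
t=17-21: P2@Q1 runs 4, rem=0, completes. Q0=[] Q1=[P3] Q2=[]
t=21-25: P3@Q1 runs 4, rem=0, completes. Q0=[] Q1=[] Q2=[]

Answer: P1,P2,P3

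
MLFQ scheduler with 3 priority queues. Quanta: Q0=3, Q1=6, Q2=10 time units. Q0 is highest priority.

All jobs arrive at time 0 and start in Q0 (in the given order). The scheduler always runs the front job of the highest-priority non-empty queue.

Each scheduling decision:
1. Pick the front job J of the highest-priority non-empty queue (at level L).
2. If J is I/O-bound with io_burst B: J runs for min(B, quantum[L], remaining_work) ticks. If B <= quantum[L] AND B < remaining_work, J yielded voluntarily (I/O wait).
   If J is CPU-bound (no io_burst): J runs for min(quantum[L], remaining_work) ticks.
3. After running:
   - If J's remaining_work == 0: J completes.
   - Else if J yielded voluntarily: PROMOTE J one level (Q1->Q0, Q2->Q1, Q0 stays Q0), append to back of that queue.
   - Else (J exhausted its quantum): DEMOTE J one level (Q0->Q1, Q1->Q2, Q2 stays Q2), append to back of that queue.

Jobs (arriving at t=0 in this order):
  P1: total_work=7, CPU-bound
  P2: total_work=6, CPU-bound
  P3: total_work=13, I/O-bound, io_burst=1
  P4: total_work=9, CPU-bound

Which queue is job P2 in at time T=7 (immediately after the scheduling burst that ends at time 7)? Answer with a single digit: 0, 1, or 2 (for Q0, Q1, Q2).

t=0-3: P1@Q0 runs 3, rem=4, quantum used, demote→Q1. Q0=[P2,P3,P4] Q1=[P1] Q2=[]
t=3-6: P2@Q0 runs 3, rem=3, quantum used, demote→Q1. Q0=[P3,P4] Q1=[P1,P2] Q2=[]
t=6-7: P3@Q0 runs 1, rem=12, I/O yield, promote→Q0. Q0=[P4,P3] Q1=[P1,P2] Q2=[]
t=7-10: P4@Q0 runs 3, rem=6, quantum used, demote→Q1. Q0=[P3] Q1=[P1,P2,P4] Q2=[]
t=10-11: P3@Q0 runs 1, rem=11, I/O yield, promote→Q0. Q0=[P3] Q1=[P1,P2,P4] Q2=[]
t=11-12: P3@Q0 runs 1, rem=10, I/O yield, promote→Q0. Q0=[P3] Q1=[P1,P2,P4] Q2=[]
t=12-13: P3@Q0 runs 1, rem=9, I/O yield, promote→Q0. Q0=[P3] Q1=[P1,P2,P4] Q2=[]
t=13-14: P3@Q0 runs 1, rem=8, I/O yield, promote→Q0. Q0=[P3] Q1=[P1,P2,P4] Q2=[]
t=14-15: P3@Q0 runs 1, rem=7, I/O yield, promote→Q0. Q0=[P3] Q1=[P1,P2,P4] Q2=[]
t=15-16: P3@Q0 runs 1, rem=6, I/O yield, promote→Q0. Q0=[P3] Q1=[P1,P2,P4] Q2=[]
t=16-17: P3@Q0 runs 1, rem=5, I/O yield, promote→Q0. Q0=[P3] Q1=[P1,P2,P4] Q2=[]
t=17-18: P3@Q0 runs 1, rem=4, I/O yield, promote→Q0. Q0=[P3] Q1=[P1,P2,P4] Q2=[]
t=18-19: P3@Q0 runs 1, rem=3, I/O yield, promote→Q0. Q0=[P3] Q1=[P1,P2,P4] Q2=[]
t=19-20: P3@Q0 runs 1, rem=2, I/O yield, promote→Q0. Q0=[P3] Q1=[P1,P2,P4] Q2=[]
t=20-21: P3@Q0 runs 1, rem=1, I/O yield, promote→Q0. Q0=[P3] Q1=[P1,P2,P4] Q2=[]
t=21-22: P3@Q0 runs 1, rem=0, completes. Q0=[] Q1=[P1,P2,P4] Q2=[]
t=22-26: P1@Q1 runs 4, rem=0, completes. Q0=[] Q1=[P2,P4] Q2=[]
t=26-29: P2@Q1 runs 3, rem=0, completes. Q0=[] Q1=[P4] Q2=[]
t=29-35: P4@Q1 runs 6, rem=0, completes. Q0=[] Q1=[] Q2=[]

Answer: 1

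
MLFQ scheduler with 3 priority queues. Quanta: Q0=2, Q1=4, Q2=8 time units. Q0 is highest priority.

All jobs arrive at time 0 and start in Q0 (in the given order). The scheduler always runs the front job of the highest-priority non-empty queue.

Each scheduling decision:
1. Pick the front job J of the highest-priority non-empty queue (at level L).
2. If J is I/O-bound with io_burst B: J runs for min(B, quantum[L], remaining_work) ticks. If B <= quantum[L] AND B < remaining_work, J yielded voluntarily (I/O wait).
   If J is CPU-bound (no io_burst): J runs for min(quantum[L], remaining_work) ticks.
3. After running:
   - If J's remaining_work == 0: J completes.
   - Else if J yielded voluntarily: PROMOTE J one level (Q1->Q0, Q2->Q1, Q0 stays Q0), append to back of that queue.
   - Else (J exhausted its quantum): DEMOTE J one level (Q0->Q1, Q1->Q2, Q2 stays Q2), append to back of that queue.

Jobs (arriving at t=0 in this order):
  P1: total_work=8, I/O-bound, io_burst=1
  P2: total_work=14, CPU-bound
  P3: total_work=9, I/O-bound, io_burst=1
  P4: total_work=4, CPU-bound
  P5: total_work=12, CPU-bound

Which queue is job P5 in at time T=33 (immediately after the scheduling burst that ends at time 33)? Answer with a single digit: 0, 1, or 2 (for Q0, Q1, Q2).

Answer: 2

Derivation:
t=0-1: P1@Q0 runs 1, rem=7, I/O yield, promote→Q0. Q0=[P2,P3,P4,P5,P1] Q1=[] Q2=[]
t=1-3: P2@Q0 runs 2, rem=12, quantum used, demote→Q1. Q0=[P3,P4,P5,P1] Q1=[P2] Q2=[]
t=3-4: P3@Q0 runs 1, rem=8, I/O yield, promote→Q0. Q0=[P4,P5,P1,P3] Q1=[P2] Q2=[]
t=4-6: P4@Q0 runs 2, rem=2, quantum used, demote→Q1. Q0=[P5,P1,P3] Q1=[P2,P4] Q2=[]
t=6-8: P5@Q0 runs 2, rem=10, quantum used, demote→Q1. Q0=[P1,P3] Q1=[P2,P4,P5] Q2=[]
t=8-9: P1@Q0 runs 1, rem=6, I/O yield, promote→Q0. Q0=[P3,P1] Q1=[P2,P4,P5] Q2=[]
t=9-10: P3@Q0 runs 1, rem=7, I/O yield, promote→Q0. Q0=[P1,P3] Q1=[P2,P4,P5] Q2=[]
t=10-11: P1@Q0 runs 1, rem=5, I/O yield, promote→Q0. Q0=[P3,P1] Q1=[P2,P4,P5] Q2=[]
t=11-12: P3@Q0 runs 1, rem=6, I/O yield, promote→Q0. Q0=[P1,P3] Q1=[P2,P4,P5] Q2=[]
t=12-13: P1@Q0 runs 1, rem=4, I/O yield, promote→Q0. Q0=[P3,P1] Q1=[P2,P4,P5] Q2=[]
t=13-14: P3@Q0 runs 1, rem=5, I/O yield, promote→Q0. Q0=[P1,P3] Q1=[P2,P4,P5] Q2=[]
t=14-15: P1@Q0 runs 1, rem=3, I/O yield, promote→Q0. Q0=[P3,P1] Q1=[P2,P4,P5] Q2=[]
t=15-16: P3@Q0 runs 1, rem=4, I/O yield, promote→Q0. Q0=[P1,P3] Q1=[P2,P4,P5] Q2=[]
t=16-17: P1@Q0 runs 1, rem=2, I/O yield, promote→Q0. Q0=[P3,P1] Q1=[P2,P4,P5] Q2=[]
t=17-18: P3@Q0 runs 1, rem=3, I/O yield, promote→Q0. Q0=[P1,P3] Q1=[P2,P4,P5] Q2=[]
t=18-19: P1@Q0 runs 1, rem=1, I/O yield, promote→Q0. Q0=[P3,P1] Q1=[P2,P4,P5] Q2=[]
t=19-20: P3@Q0 runs 1, rem=2, I/O yield, promote→Q0. Q0=[P1,P3] Q1=[P2,P4,P5] Q2=[]
t=20-21: P1@Q0 runs 1, rem=0, completes. Q0=[P3] Q1=[P2,P4,P5] Q2=[]
t=21-22: P3@Q0 runs 1, rem=1, I/O yield, promote→Q0. Q0=[P3] Q1=[P2,P4,P5] Q2=[]
t=22-23: P3@Q0 runs 1, rem=0, completes. Q0=[] Q1=[P2,P4,P5] Q2=[]
t=23-27: P2@Q1 runs 4, rem=8, quantum used, demote→Q2. Q0=[] Q1=[P4,P5] Q2=[P2]
t=27-29: P4@Q1 runs 2, rem=0, completes. Q0=[] Q1=[P5] Q2=[P2]
t=29-33: P5@Q1 runs 4, rem=6, quantum used, demote→Q2. Q0=[] Q1=[] Q2=[P2,P5]
t=33-41: P2@Q2 runs 8, rem=0, completes. Q0=[] Q1=[] Q2=[P5]
t=41-47: P5@Q2 runs 6, rem=0, completes. Q0=[] Q1=[] Q2=[]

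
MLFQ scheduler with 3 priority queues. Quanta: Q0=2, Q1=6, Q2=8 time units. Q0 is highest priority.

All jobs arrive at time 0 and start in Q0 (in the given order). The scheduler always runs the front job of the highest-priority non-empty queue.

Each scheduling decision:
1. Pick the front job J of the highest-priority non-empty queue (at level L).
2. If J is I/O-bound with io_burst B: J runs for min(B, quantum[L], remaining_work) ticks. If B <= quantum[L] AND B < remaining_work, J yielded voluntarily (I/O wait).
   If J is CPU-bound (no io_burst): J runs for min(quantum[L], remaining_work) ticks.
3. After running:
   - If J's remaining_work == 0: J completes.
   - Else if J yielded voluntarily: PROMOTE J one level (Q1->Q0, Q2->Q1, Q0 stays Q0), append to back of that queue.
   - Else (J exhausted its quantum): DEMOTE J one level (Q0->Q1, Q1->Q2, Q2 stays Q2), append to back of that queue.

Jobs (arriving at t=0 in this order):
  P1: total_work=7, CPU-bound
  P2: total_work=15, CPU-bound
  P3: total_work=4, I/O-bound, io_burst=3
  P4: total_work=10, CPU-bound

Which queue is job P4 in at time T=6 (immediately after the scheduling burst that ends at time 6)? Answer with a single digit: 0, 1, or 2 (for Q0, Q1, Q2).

Answer: 0

Derivation:
t=0-2: P1@Q0 runs 2, rem=5, quantum used, demote→Q1. Q0=[P2,P3,P4] Q1=[P1] Q2=[]
t=2-4: P2@Q0 runs 2, rem=13, quantum used, demote→Q1. Q0=[P3,P4] Q1=[P1,P2] Q2=[]
t=4-6: P3@Q0 runs 2, rem=2, quantum used, demote→Q1. Q0=[P4] Q1=[P1,P2,P3] Q2=[]
t=6-8: P4@Q0 runs 2, rem=8, quantum used, demote→Q1. Q0=[] Q1=[P1,P2,P3,P4] Q2=[]
t=8-13: P1@Q1 runs 5, rem=0, completes. Q0=[] Q1=[P2,P3,P4] Q2=[]
t=13-19: P2@Q1 runs 6, rem=7, quantum used, demote→Q2. Q0=[] Q1=[P3,P4] Q2=[P2]
t=19-21: P3@Q1 runs 2, rem=0, completes. Q0=[] Q1=[P4] Q2=[P2]
t=21-27: P4@Q1 runs 6, rem=2, quantum used, demote→Q2. Q0=[] Q1=[] Q2=[P2,P4]
t=27-34: P2@Q2 runs 7, rem=0, completes. Q0=[] Q1=[] Q2=[P4]
t=34-36: P4@Q2 runs 2, rem=0, completes. Q0=[] Q1=[] Q2=[]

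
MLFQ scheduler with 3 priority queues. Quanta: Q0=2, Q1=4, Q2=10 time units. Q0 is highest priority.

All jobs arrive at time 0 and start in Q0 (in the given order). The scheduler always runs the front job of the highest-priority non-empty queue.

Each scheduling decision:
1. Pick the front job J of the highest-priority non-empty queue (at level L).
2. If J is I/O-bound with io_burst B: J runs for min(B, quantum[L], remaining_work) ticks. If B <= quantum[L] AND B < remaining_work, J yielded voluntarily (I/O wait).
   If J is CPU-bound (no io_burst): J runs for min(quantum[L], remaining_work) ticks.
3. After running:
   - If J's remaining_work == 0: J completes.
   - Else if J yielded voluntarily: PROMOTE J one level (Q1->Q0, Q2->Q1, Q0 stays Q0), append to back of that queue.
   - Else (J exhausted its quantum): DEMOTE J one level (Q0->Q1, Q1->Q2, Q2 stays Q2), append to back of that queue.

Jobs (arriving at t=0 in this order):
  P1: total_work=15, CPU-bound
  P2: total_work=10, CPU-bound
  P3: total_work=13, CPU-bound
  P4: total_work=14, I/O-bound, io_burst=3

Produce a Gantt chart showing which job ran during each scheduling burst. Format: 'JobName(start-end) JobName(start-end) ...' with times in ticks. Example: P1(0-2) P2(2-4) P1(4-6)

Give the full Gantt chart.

Answer: P1(0-2) P2(2-4) P3(4-6) P4(6-8) P1(8-12) P2(12-16) P3(16-20) P4(20-23) P4(23-25) P4(25-28) P4(28-30) P4(30-32) P1(32-41) P2(41-45) P3(45-52)

Derivation:
t=0-2: P1@Q0 runs 2, rem=13, quantum used, demote→Q1. Q0=[P2,P3,P4] Q1=[P1] Q2=[]
t=2-4: P2@Q0 runs 2, rem=8, quantum used, demote→Q1. Q0=[P3,P4] Q1=[P1,P2] Q2=[]
t=4-6: P3@Q0 runs 2, rem=11, quantum used, demote→Q1. Q0=[P4] Q1=[P1,P2,P3] Q2=[]
t=6-8: P4@Q0 runs 2, rem=12, quantum used, demote→Q1. Q0=[] Q1=[P1,P2,P3,P4] Q2=[]
t=8-12: P1@Q1 runs 4, rem=9, quantum used, demote→Q2. Q0=[] Q1=[P2,P3,P4] Q2=[P1]
t=12-16: P2@Q1 runs 4, rem=4, quantum used, demote→Q2. Q0=[] Q1=[P3,P4] Q2=[P1,P2]
t=16-20: P3@Q1 runs 4, rem=7, quantum used, demote→Q2. Q0=[] Q1=[P4] Q2=[P1,P2,P3]
t=20-23: P4@Q1 runs 3, rem=9, I/O yield, promote→Q0. Q0=[P4] Q1=[] Q2=[P1,P2,P3]
t=23-25: P4@Q0 runs 2, rem=7, quantum used, demote→Q1. Q0=[] Q1=[P4] Q2=[P1,P2,P3]
t=25-28: P4@Q1 runs 3, rem=4, I/O yield, promote→Q0. Q0=[P4] Q1=[] Q2=[P1,P2,P3]
t=28-30: P4@Q0 runs 2, rem=2, quantum used, demote→Q1. Q0=[] Q1=[P4] Q2=[P1,P2,P3]
t=30-32: P4@Q1 runs 2, rem=0, completes. Q0=[] Q1=[] Q2=[P1,P2,P3]
t=32-41: P1@Q2 runs 9, rem=0, completes. Q0=[] Q1=[] Q2=[P2,P3]
t=41-45: P2@Q2 runs 4, rem=0, completes. Q0=[] Q1=[] Q2=[P3]
t=45-52: P3@Q2 runs 7, rem=0, completes. Q0=[] Q1=[] Q2=[]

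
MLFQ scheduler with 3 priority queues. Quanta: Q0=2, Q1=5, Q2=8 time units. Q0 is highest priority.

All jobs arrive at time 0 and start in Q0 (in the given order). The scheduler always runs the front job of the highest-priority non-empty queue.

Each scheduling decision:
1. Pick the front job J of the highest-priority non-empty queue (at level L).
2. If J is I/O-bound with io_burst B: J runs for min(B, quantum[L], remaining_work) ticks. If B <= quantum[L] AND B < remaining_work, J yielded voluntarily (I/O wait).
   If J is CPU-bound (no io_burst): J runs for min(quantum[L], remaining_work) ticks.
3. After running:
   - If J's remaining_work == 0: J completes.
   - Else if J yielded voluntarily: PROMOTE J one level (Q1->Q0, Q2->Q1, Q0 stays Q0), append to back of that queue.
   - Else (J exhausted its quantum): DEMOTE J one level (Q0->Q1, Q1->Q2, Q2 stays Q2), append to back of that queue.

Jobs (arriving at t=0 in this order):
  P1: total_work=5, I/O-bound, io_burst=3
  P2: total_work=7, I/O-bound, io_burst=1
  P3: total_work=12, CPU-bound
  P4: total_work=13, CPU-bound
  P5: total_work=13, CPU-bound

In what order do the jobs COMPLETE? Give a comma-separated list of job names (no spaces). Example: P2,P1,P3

t=0-2: P1@Q0 runs 2, rem=3, quantum used, demote→Q1. Q0=[P2,P3,P4,P5] Q1=[P1] Q2=[]
t=2-3: P2@Q0 runs 1, rem=6, I/O yield, promote→Q0. Q0=[P3,P4,P5,P2] Q1=[P1] Q2=[]
t=3-5: P3@Q0 runs 2, rem=10, quantum used, demote→Q1. Q0=[P4,P5,P2] Q1=[P1,P3] Q2=[]
t=5-7: P4@Q0 runs 2, rem=11, quantum used, demote→Q1. Q0=[P5,P2] Q1=[P1,P3,P4] Q2=[]
t=7-9: P5@Q0 runs 2, rem=11, quantum used, demote→Q1. Q0=[P2] Q1=[P1,P3,P4,P5] Q2=[]
t=9-10: P2@Q0 runs 1, rem=5, I/O yield, promote→Q0. Q0=[P2] Q1=[P1,P3,P4,P5] Q2=[]
t=10-11: P2@Q0 runs 1, rem=4, I/O yield, promote→Q0. Q0=[P2] Q1=[P1,P3,P4,P5] Q2=[]
t=11-12: P2@Q0 runs 1, rem=3, I/O yield, promote→Q0. Q0=[P2] Q1=[P1,P3,P4,P5] Q2=[]
t=12-13: P2@Q0 runs 1, rem=2, I/O yield, promote→Q0. Q0=[P2] Q1=[P1,P3,P4,P5] Q2=[]
t=13-14: P2@Q0 runs 1, rem=1, I/O yield, promote→Q0. Q0=[P2] Q1=[P1,P3,P4,P5] Q2=[]
t=14-15: P2@Q0 runs 1, rem=0, completes. Q0=[] Q1=[P1,P3,P4,P5] Q2=[]
t=15-18: P1@Q1 runs 3, rem=0, completes. Q0=[] Q1=[P3,P4,P5] Q2=[]
t=18-23: P3@Q1 runs 5, rem=5, quantum used, demote→Q2. Q0=[] Q1=[P4,P5] Q2=[P3]
t=23-28: P4@Q1 runs 5, rem=6, quantum used, demote→Q2. Q0=[] Q1=[P5] Q2=[P3,P4]
t=28-33: P5@Q1 runs 5, rem=6, quantum used, demote→Q2. Q0=[] Q1=[] Q2=[P3,P4,P5]
t=33-38: P3@Q2 runs 5, rem=0, completes. Q0=[] Q1=[] Q2=[P4,P5]
t=38-44: P4@Q2 runs 6, rem=0, completes. Q0=[] Q1=[] Q2=[P5]
t=44-50: P5@Q2 runs 6, rem=0, completes. Q0=[] Q1=[] Q2=[]

Answer: P2,P1,P3,P4,P5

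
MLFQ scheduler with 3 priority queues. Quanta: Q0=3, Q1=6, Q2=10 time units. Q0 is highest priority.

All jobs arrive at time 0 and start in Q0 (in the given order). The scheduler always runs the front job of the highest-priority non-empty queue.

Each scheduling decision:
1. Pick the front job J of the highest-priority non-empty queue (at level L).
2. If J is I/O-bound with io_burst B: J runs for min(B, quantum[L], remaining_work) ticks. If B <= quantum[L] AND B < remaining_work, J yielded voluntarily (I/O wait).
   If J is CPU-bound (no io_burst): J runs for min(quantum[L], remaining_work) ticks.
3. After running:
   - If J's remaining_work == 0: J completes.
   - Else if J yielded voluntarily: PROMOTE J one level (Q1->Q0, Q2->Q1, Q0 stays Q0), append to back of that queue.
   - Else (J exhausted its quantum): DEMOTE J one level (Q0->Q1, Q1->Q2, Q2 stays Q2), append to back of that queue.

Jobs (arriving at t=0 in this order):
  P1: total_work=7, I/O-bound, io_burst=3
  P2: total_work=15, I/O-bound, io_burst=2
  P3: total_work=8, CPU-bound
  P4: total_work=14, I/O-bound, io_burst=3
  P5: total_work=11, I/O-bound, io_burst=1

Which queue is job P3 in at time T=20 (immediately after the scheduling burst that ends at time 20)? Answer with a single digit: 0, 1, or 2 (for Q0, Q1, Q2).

t=0-3: P1@Q0 runs 3, rem=4, I/O yield, promote→Q0. Q0=[P2,P3,P4,P5,P1] Q1=[] Q2=[]
t=3-5: P2@Q0 runs 2, rem=13, I/O yield, promote→Q0. Q0=[P3,P4,P5,P1,P2] Q1=[] Q2=[]
t=5-8: P3@Q0 runs 3, rem=5, quantum used, demote→Q1. Q0=[P4,P5,P1,P2] Q1=[P3] Q2=[]
t=8-11: P4@Q0 runs 3, rem=11, I/O yield, promote→Q0. Q0=[P5,P1,P2,P4] Q1=[P3] Q2=[]
t=11-12: P5@Q0 runs 1, rem=10, I/O yield, promote→Q0. Q0=[P1,P2,P4,P5] Q1=[P3] Q2=[]
t=12-15: P1@Q0 runs 3, rem=1, I/O yield, promote→Q0. Q0=[P2,P4,P5,P1] Q1=[P3] Q2=[]
t=15-17: P2@Q0 runs 2, rem=11, I/O yield, promote→Q0. Q0=[P4,P5,P1,P2] Q1=[P3] Q2=[]
t=17-20: P4@Q0 runs 3, rem=8, I/O yield, promote→Q0. Q0=[P5,P1,P2,P4] Q1=[P3] Q2=[]
t=20-21: P5@Q0 runs 1, rem=9, I/O yield, promote→Q0. Q0=[P1,P2,P4,P5] Q1=[P3] Q2=[]
t=21-22: P1@Q0 runs 1, rem=0, completes. Q0=[P2,P4,P5] Q1=[P3] Q2=[]
t=22-24: P2@Q0 runs 2, rem=9, I/O yield, promote→Q0. Q0=[P4,P5,P2] Q1=[P3] Q2=[]
t=24-27: P4@Q0 runs 3, rem=5, I/O yield, promote→Q0. Q0=[P5,P2,P4] Q1=[P3] Q2=[]
t=27-28: P5@Q0 runs 1, rem=8, I/O yield, promote→Q0. Q0=[P2,P4,P5] Q1=[P3] Q2=[]
t=28-30: P2@Q0 runs 2, rem=7, I/O yield, promote→Q0. Q0=[P4,P5,P2] Q1=[P3] Q2=[]
t=30-33: P4@Q0 runs 3, rem=2, I/O yield, promote→Q0. Q0=[P5,P2,P4] Q1=[P3] Q2=[]
t=33-34: P5@Q0 runs 1, rem=7, I/O yield, promote→Q0. Q0=[P2,P4,P5] Q1=[P3] Q2=[]
t=34-36: P2@Q0 runs 2, rem=5, I/O yield, promote→Q0. Q0=[P4,P5,P2] Q1=[P3] Q2=[]
t=36-38: P4@Q0 runs 2, rem=0, completes. Q0=[P5,P2] Q1=[P3] Q2=[]
t=38-39: P5@Q0 runs 1, rem=6, I/O yield, promote→Q0. Q0=[P2,P5] Q1=[P3] Q2=[]
t=39-41: P2@Q0 runs 2, rem=3, I/O yield, promote→Q0. Q0=[P5,P2] Q1=[P3] Q2=[]
t=41-42: P5@Q0 runs 1, rem=5, I/O yield, promote→Q0. Q0=[P2,P5] Q1=[P3] Q2=[]
t=42-44: P2@Q0 runs 2, rem=1, I/O yield, promote→Q0. Q0=[P5,P2] Q1=[P3] Q2=[]
t=44-45: P5@Q0 runs 1, rem=4, I/O yield, promote→Q0. Q0=[P2,P5] Q1=[P3] Q2=[]
t=45-46: P2@Q0 runs 1, rem=0, completes. Q0=[P5] Q1=[P3] Q2=[]
t=46-47: P5@Q0 runs 1, rem=3, I/O yield, promote→Q0. Q0=[P5] Q1=[P3] Q2=[]
t=47-48: P5@Q0 runs 1, rem=2, I/O yield, promote→Q0. Q0=[P5] Q1=[P3] Q2=[]
t=48-49: P5@Q0 runs 1, rem=1, I/O yield, promote→Q0. Q0=[P5] Q1=[P3] Q2=[]
t=49-50: P5@Q0 runs 1, rem=0, completes. Q0=[] Q1=[P3] Q2=[]
t=50-55: P3@Q1 runs 5, rem=0, completes. Q0=[] Q1=[] Q2=[]

Answer: 1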